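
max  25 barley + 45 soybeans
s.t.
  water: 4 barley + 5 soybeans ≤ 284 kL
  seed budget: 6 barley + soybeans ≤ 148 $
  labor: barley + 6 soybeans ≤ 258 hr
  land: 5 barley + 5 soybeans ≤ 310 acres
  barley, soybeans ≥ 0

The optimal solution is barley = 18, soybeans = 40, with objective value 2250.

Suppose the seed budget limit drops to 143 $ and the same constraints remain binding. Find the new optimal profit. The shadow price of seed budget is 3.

Δb = -5, so new z* = 2250 + (3)·(-5) = 2250 − 15 = 2235.

2235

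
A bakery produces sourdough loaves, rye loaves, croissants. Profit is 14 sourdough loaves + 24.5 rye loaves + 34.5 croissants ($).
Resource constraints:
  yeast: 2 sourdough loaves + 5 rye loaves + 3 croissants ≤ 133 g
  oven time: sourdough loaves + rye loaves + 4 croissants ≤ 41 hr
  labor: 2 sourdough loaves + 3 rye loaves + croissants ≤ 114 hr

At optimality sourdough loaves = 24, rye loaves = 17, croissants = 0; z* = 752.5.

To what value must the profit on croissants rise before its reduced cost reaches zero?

38.5

Binding: yeast and oven time. Non-binding: labor (15 unused).
Since labor is not tight, its dual is 0.
Dual feasibility on the basic columns requires 2·y_yeast + 1·y_oven time = 14, 5·y_yeast + 1·y_oven time = 24.5.
Solving: y_yeast = 3.5, y_oven time = 7.
croissants enters the basis when its profit ≥ yᵀa₃ = 3.5·3 + 7·4 = 38.5.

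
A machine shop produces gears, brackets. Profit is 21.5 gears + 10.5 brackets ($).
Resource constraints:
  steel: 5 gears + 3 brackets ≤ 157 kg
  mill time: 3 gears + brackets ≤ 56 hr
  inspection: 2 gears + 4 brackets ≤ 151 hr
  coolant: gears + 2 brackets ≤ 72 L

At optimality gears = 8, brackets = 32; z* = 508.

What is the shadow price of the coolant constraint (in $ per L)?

2

Check each constraint at x*: steel 136/157 (slack 21); mill time 56/56 (tight); inspection 144/151 (slack 7); coolant 72/72 (tight).
By complementary slackness, y = 0 for the non-binding constraints.
The binding rows give the dual system: 3·y_mill time + 1·y_coolant = 21.5 and 1·y_mill time + 2·y_coolant = 10.5.
→ y_mill time = 6.5 and y_coolant = 2.
Shadow price of coolant = 2.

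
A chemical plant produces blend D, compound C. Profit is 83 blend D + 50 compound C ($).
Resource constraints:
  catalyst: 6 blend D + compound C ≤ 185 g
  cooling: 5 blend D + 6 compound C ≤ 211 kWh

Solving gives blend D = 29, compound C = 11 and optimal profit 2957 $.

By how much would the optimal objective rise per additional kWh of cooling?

Check each constraint at x*: catalyst 185/185 (tight); cooling 211/211 (tight).
Dual feasibility on the basic columns requires 6·y_catalyst + 5·y_cooling = 83, 1·y_catalyst + 6·y_cooling = 50.
This yields shadow prices y_catalyst = 8, y_cooling = 7.
Shadow price of cooling = 7.

7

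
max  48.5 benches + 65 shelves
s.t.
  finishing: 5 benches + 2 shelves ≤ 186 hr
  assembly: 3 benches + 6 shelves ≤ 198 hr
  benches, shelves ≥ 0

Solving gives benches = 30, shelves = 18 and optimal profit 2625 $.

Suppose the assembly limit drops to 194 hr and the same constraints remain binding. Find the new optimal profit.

At the optimum: finishing uses 186 of 186 (binding); assembly uses 198 of 198 (binding).
From A_Bᵀ y = c: 5·y_finishing + 3·y_assembly = 48.5; 2·y_finishing + 6·y_assembly = 65.
This yields shadow prices y_finishing = 4, y_assembly = 9.5.
Δz = y_assembly·Δb = 9.5 × (-4) = -38, so new z* = 2625 − 38 = 2587.

2587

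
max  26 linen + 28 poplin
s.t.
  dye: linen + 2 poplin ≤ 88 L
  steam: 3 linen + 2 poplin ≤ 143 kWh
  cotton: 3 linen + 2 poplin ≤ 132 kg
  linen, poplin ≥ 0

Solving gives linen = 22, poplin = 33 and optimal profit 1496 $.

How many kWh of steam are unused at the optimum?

11

steam used = 3·22 + 2·33 = 132; slack = 143 − 132 = 11.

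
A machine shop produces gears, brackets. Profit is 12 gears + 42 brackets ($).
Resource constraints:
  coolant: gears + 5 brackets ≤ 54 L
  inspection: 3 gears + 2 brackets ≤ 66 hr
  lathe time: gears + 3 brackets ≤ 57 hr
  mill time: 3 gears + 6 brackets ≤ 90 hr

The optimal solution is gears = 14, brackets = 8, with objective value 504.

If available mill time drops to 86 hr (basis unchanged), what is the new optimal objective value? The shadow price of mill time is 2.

Δb = -4, so new z* = 504 + (2)·(-4) = 504 − 8 = 496.

496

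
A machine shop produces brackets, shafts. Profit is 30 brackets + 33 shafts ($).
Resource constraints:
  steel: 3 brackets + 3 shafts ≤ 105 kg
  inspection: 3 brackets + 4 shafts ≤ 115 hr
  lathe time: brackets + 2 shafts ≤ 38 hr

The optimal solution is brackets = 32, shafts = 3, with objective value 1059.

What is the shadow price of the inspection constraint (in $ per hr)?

Binding: steel and lathe time. Non-binding: inspection (7 unused).
Since inspection is not tight, its dual is 0.
The binding rows give the dual system: 3·y_steel + 1·y_lathe time = 30 and 3·y_steel + 2·y_lathe time = 33.
This yields shadow prices y_steel = 9, y_lathe time = 3.
Shadow price of inspection = 0.

0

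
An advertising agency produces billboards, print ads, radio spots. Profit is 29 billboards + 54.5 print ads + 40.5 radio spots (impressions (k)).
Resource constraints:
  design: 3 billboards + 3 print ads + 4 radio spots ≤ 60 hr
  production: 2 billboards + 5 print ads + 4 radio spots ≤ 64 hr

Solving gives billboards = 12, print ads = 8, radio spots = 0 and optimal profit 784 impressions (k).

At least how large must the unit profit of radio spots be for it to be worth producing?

50

Both design and production are binding at x*.
The binding rows give the dual system: 3·y_design + 2·y_production = 29 and 3·y_design + 5·y_production = 54.5.
Solving: y_design = 4, y_production = 8.5.
radio spots enters the basis when its profit ≥ yᵀa₃ = 4·4 + 8.5·4 = 50.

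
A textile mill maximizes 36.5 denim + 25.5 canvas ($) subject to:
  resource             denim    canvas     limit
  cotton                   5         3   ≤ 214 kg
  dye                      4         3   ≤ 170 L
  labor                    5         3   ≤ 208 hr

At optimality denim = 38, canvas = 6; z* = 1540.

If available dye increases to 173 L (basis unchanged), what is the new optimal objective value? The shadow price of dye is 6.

1558

Δb = 3, so new z* = 1540 + (6)·(3) = 1540 + 18 = 1558.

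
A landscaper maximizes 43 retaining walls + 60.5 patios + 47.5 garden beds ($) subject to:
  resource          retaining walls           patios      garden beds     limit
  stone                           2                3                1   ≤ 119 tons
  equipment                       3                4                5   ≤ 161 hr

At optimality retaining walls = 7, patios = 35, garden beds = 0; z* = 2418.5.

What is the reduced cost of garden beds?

-2

At the optimum: stone uses 119 of 119 (binding); equipment uses 161 of 161 (binding).
The binding rows give the dual system: 2·y_stone + 3·y_equipment = 43 and 3·y_stone + 4·y_equipment = 60.5.
→ y_stone = 9.5 and y_equipment = 8.
Reduced cost of garden beds: c₃ − yᵀa₃ = 47.5 − (9.5·1 + 8·5) = 47.5 − 49.5 = -2.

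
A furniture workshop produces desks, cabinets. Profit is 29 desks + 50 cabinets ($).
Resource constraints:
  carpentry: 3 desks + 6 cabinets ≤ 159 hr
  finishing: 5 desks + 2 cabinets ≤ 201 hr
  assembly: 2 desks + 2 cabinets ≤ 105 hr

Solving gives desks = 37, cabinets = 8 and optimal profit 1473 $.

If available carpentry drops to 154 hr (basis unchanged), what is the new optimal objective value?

1433

Check each constraint at x*: carpentry 159/159 (tight); finishing 201/201 (tight); assembly 90/105 (slack 15).
Slack constraints have shadow price 0 (complementary slackness).
Dual feasibility on the basic columns requires 3·y_carpentry + 5·y_finishing = 29, 6·y_carpentry + 2·y_finishing = 50.
→ y_carpentry = 8 and y_finishing = 1.
Δz = y_carpentry·Δb = 8 × (-5) = -40, so new z* = 1473 − 40 = 1433.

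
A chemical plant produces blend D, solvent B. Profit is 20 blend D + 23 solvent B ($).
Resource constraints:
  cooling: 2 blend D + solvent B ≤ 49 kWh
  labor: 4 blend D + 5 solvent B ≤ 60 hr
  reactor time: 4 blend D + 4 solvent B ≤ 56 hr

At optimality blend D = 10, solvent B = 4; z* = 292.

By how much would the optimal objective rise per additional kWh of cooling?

At the optimum: cooling uses 24 of 49 (slack = 25); labor uses 60 of 60 (binding); reactor time uses 56 of 56 (binding).
Since cooling is not tight, its dual is 0.
The binding rows give the dual system: 4·y_labor + 4·y_reactor time = 20 and 5·y_labor + 4·y_reactor time = 23.
Solving: y_labor = 3, y_reactor time = 2.
Shadow price of cooling = 0.

0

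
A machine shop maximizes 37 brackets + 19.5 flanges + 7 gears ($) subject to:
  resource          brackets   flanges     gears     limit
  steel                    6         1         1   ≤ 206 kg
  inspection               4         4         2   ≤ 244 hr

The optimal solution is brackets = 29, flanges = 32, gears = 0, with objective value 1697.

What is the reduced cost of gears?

-4.5

Check each constraint at x*: steel 206/206 (tight); inspection 244/244 (tight).
From A_Bᵀ y = c: 6·y_steel + 4·y_inspection = 37; 1·y_steel + 4·y_inspection = 19.5.
This yields shadow prices y_steel = 3.5, y_inspection = 4.
Reduced cost of gears: c₃ − yᵀa₃ = 7 − (3.5·1 + 4·2) = 7 − 11.5 = -4.5.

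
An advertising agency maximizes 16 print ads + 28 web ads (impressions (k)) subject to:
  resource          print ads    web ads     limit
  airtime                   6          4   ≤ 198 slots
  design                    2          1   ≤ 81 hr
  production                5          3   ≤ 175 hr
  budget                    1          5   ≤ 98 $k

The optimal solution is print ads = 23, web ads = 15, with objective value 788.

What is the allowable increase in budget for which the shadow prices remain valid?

149.5

Binding constraints: airtime, budget. The basis is B = [[6,4],[1,5]] with det 26.
Per unit increase in budget, x* moves by d = (-0.1538, 0.2308).
The basis stays optimal until print ads reaches 0; allowable increase = 149.5 $k.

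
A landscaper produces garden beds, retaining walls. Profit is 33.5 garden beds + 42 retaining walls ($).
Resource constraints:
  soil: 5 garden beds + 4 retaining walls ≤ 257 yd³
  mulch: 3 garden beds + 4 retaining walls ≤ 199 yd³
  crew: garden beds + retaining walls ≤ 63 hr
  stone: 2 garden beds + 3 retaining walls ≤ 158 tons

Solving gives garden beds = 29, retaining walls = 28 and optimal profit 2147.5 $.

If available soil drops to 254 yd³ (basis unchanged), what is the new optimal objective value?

2144.5

At the optimum: soil uses 257 of 257 (binding); mulch uses 199 of 199 (binding); crew uses 57 of 63 (slack = 6); stone uses 142 of 158 (slack = 16).
Since crew, stone are not tight, their duals are 0.
The binding rows give the dual system: 5·y_soil + 3·y_mulch = 33.5 and 4·y_soil + 4·y_mulch = 42.
Solving: y_soil = 1, y_mulch = 9.5.
Δz = y_soil·Δb = 1 × (-3) = -3, so new z* = 2147.5 − 3 = 2144.5.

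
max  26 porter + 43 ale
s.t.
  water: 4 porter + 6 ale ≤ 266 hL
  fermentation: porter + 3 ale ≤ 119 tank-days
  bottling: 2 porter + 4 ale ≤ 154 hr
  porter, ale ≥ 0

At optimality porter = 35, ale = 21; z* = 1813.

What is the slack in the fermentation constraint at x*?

21

fermentation used = 1·35 + 3·21 = 98; slack = 119 − 98 = 21.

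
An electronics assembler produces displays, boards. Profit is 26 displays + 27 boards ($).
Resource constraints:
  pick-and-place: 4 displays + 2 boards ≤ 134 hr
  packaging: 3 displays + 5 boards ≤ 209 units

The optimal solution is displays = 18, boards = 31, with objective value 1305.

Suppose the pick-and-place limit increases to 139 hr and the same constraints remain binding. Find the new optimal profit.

Both pick-and-place and packaging are binding at x*.
Dual feasibility on the basic columns requires 4·y_pick-and-place + 3·y_packaging = 26, 2·y_pick-and-place + 5·y_packaging = 27.
This yields shadow prices y_pick-and-place = 3.5, y_packaging = 4.
Δz = y_pick-and-place·Δb = 3.5 × (5) = 17.5, so new z* = 1305 + 17.5 = 1322.5.

1322.5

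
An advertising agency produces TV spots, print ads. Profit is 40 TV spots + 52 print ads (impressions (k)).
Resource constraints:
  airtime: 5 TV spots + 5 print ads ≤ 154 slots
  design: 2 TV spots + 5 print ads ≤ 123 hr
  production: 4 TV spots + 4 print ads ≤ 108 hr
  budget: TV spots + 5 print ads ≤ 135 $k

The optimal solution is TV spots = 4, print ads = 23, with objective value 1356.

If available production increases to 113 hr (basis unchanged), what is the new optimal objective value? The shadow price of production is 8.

1396

Δb = 5, so new z* = 1356 + (8)·(5) = 1356 + 40 = 1396.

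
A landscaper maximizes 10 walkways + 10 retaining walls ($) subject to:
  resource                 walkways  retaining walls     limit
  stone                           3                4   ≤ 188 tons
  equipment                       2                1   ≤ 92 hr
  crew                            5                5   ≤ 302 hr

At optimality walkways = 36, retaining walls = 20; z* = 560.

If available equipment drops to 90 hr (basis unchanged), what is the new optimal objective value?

556

At the optimum: stone uses 188 of 188 (binding); equipment uses 92 of 92 (binding); crew uses 280 of 302 (slack = 22).
Since crew is not tight, its dual is 0.
Dual feasibility on the basic columns requires 3·y_stone + 2·y_equipment = 10, 4·y_stone + 1·y_equipment = 10.
Solving: y_stone = 2, y_equipment = 2.
Δz = y_equipment·Δb = 2 × (-2) = -4, so new z* = 560 − 4 = 556.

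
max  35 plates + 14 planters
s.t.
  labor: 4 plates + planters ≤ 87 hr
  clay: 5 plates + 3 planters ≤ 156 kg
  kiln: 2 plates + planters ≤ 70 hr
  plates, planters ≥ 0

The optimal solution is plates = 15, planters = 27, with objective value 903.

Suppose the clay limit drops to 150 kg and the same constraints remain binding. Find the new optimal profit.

885

Binding: labor and clay. Non-binding: kiln (13 unused).
Since kiln is not tight, its dual is 0.
From A_Bᵀ y = c: 4·y_labor + 5·y_clay = 35; 1·y_labor + 3·y_clay = 14.
This yields shadow prices y_labor = 5, y_clay = 3.
Δz = y_clay·Δb = 3 × (-6) = -18, so new z* = 903 − 18 = 885.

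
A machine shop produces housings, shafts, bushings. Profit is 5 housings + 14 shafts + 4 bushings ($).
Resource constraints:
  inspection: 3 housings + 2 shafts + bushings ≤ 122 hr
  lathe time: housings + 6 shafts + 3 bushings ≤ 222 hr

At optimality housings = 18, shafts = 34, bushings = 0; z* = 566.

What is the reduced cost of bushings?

Check each constraint at x*: inspection 122/122 (tight); lathe time 222/222 (tight).
From A_Bᵀ y = c: 3·y_inspection + 1·y_lathe time = 5; 2·y_inspection + 6·y_lathe time = 14.
Solving: y_inspection = 1, y_lathe time = 2.
Reduced cost of bushings: c₃ − yᵀa₃ = 4 − (1·1 + 2·3) = 4 − 7 = -3.

-3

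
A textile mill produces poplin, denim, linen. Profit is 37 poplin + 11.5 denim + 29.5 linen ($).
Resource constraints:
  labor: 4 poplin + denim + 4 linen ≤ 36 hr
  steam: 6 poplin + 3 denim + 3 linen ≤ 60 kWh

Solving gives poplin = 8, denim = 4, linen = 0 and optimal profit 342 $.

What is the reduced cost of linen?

Check each constraint at x*: labor 36/36 (tight); steam 60/60 (tight).
Dual feasibility on the basic columns requires 4·y_labor + 6·y_steam = 37, 1·y_labor + 3·y_steam = 11.5.
→ y_labor = 7 and y_steam = 1.5.
Reduced cost of linen: c₃ − yᵀa₃ = 29.5 − (7·4 + 1.5·3) = 29.5 − 32.5 = -3.

-3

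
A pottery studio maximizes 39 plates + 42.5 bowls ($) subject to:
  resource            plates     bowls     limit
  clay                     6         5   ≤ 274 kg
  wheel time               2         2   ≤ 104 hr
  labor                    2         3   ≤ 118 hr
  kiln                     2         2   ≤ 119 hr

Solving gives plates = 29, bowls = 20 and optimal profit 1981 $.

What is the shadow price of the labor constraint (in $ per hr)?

At the optimum: clay uses 274 of 274 (binding); wheel time uses 98 of 104 (slack = 6); labor uses 118 of 118 (binding); kiln uses 98 of 119 (slack = 21).
By complementary slackness, y = 0 for the non-binding constraints.
Dual feasibility on the basic columns requires 6·y_clay + 2·y_labor = 39, 5·y_clay + 3·y_labor = 42.5.
This yields shadow prices y_clay = 4, y_labor = 7.5.
Shadow price of labor = 7.5.

7.5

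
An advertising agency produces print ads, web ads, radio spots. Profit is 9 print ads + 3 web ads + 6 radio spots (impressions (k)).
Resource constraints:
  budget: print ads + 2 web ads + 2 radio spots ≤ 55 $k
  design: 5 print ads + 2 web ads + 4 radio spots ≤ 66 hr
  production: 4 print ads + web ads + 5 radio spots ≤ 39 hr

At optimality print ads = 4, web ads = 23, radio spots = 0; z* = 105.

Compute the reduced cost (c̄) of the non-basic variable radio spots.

-3

At the optimum: budget uses 50 of 55 (slack = 5); design uses 66 of 66 (binding); production uses 39 of 39 (binding).
Since budget is not tight, its dual is 0.
The binding rows give the dual system: 5·y_design + 4·y_production = 9 and 2·y_design + 1·y_production = 3.
This yields shadow prices y_design = 1, y_production = 1.
Reduced cost of radio spots: c₃ − yᵀa₃ = 6 − (1·4 + 1·5) = 6 − 9 = -3.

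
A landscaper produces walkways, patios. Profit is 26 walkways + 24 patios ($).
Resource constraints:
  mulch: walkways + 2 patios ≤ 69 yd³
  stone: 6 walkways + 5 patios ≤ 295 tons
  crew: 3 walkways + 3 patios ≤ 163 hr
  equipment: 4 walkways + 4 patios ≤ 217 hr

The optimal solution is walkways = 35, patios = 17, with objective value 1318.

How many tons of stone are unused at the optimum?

0

stone used = 6·35 + 5·17 = 295; slack = 295 − 295 = 0.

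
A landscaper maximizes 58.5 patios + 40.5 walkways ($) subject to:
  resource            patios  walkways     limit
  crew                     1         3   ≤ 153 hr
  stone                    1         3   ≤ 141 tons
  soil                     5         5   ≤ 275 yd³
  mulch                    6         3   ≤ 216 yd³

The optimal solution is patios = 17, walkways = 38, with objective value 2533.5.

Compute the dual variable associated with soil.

At the optimum: crew uses 131 of 153 (slack = 22); stone uses 131 of 141 (slack = 10); soil uses 275 of 275 (binding); mulch uses 216 of 216 (binding).
Since crew, stone are not tight, their duals are 0.
Dual feasibility on the basic columns requires 5·y_soil + 6·y_mulch = 58.5, 5·y_soil + 3·y_mulch = 40.5.
This yields shadow prices y_soil = 4.5, y_mulch = 6.
Shadow price of soil = 4.5.

4.5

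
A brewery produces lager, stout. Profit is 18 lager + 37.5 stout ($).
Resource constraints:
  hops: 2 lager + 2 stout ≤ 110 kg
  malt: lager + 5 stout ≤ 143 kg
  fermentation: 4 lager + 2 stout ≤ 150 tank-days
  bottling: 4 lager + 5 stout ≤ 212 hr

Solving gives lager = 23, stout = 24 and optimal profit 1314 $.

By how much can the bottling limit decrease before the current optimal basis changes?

Binding constraints: malt, bottling. The basis is B = [[1,5],[4,5]] with det -15.
Per unit decrease in bottling, x* moves by d = (-0.3333, 0.0667).
The basis stays optimal until lager reaches 0; allowable decrease = 69 hr.

69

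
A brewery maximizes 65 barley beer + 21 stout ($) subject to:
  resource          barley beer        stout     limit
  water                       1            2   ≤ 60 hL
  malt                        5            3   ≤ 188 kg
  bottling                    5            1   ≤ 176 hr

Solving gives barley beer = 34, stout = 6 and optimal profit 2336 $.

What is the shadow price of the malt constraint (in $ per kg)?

Binding: malt and bottling. Non-binding: water (14 unused).
By complementary slackness, y = 0 for the non-binding constraint.
The binding rows give the dual system: 5·y_malt + 5·y_bottling = 65 and 3·y_malt + 1·y_bottling = 21.
Solving: y_malt = 4, y_bottling = 9.
Shadow price of malt = 4.

4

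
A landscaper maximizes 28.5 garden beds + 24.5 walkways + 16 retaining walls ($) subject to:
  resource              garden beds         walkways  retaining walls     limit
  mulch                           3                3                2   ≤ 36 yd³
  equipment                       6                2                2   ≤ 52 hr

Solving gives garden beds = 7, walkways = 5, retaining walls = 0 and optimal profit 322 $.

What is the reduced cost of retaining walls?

-1

Check each constraint at x*: mulch 36/36 (tight); equipment 52/52 (tight).
Dual feasibility on the basic columns requires 3·y_mulch + 6·y_equipment = 28.5, 3·y_mulch + 2·y_equipment = 24.5.
→ y_mulch = 7.5 and y_equipment = 1.
Reduced cost of retaining walls: c₃ − yᵀa₃ = 16 − (7.5·2 + 1·2) = 16 − 17 = -1.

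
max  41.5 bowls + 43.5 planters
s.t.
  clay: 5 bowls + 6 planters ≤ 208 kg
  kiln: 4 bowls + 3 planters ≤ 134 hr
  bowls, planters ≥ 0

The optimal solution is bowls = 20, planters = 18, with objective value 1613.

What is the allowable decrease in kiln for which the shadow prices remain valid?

Binding constraints: clay, kiln. The basis is B = [[5,6],[4,3]] with det -9.
Per unit decrease in kiln, x* moves by d = (-0.6667, 0.5556).
The basis stays optimal until bowls reaches 0; allowable decrease = 30 hr.

30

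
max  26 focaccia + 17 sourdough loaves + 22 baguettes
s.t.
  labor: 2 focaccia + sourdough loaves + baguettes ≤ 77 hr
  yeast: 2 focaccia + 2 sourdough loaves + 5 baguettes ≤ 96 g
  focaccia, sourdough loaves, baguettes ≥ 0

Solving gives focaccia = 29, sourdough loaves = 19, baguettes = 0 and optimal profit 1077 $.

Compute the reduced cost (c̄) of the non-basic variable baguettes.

-7

At the optimum: labor uses 77 of 77 (binding); yeast uses 96 of 96 (binding).
From A_Bᵀ y = c: 2·y_labor + 2·y_yeast = 26; 1·y_labor + 2·y_yeast = 17.
Solving: y_labor = 9, y_yeast = 4.
Reduced cost of baguettes: c₃ − yᵀa₃ = 22 − (9·1 + 4·5) = 22 − 29 = -7.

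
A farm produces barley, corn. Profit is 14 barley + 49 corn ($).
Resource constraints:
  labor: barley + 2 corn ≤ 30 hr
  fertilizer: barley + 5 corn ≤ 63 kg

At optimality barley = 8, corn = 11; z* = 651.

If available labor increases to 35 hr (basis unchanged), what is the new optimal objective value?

686

Both labor and fertilizer are binding at x*.
Dual feasibility on the basic columns requires 1·y_labor + 1·y_fertilizer = 14, 2·y_labor + 5·y_fertilizer = 49.
This yields shadow prices y_labor = 7, y_fertilizer = 7.
Δz = y_labor·Δb = 7 × (5) = 35, so new z* = 651 + 35 = 686.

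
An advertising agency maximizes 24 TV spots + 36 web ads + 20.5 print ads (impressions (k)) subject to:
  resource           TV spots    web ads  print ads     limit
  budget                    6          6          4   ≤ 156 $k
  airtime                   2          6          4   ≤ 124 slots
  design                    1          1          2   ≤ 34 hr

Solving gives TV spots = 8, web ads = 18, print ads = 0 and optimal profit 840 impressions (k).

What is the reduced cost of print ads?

At the optimum: budget uses 156 of 156 (binding); airtime uses 124 of 124 (binding); design uses 26 of 34 (slack = 8).
Since design is not tight, its dual is 0.
Dual feasibility on the basic columns requires 6·y_budget + 2·y_airtime = 24, 6·y_budget + 6·y_airtime = 36.
Solving: y_budget = 3, y_airtime = 3.
Reduced cost of print ads: c₃ − yᵀa₃ = 20.5 − (3·4 + 3·4) = 20.5 − 24 = -3.5.

-3.5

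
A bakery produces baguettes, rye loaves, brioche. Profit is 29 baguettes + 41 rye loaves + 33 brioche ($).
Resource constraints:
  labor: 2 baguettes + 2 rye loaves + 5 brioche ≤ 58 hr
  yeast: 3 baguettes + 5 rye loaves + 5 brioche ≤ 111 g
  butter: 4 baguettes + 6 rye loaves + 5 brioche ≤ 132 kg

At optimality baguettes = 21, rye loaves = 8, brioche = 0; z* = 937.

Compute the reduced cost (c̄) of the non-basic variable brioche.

-9.5

At the optimum: labor uses 58 of 58 (binding); yeast uses 103 of 111 (slack = 8); butter uses 132 of 132 (binding).
By complementary slackness, y = 0 for the non-binding constraint.
Dual feasibility on the basic columns requires 2·y_labor + 4·y_butter = 29, 2·y_labor + 6·y_butter = 41.
Solving: y_labor = 2.5, y_butter = 6.
Reduced cost of brioche: c₃ − yᵀa₃ = 33 − (2.5·5 + 6·5) = 33 − 42.5 = -9.5.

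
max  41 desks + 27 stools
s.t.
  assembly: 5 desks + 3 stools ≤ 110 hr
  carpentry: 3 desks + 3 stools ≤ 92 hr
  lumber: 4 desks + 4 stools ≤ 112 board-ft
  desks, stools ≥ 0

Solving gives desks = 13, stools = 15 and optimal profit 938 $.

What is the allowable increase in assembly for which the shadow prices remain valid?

30

Binding constraints: assembly, lumber. The basis is B = [[5,3],[4,4]] with det 8.
Per unit increase in assembly, x* moves by d = (0.5, -0.5).
The basis stays optimal until stools reaches 0; allowable increase = 30 hr.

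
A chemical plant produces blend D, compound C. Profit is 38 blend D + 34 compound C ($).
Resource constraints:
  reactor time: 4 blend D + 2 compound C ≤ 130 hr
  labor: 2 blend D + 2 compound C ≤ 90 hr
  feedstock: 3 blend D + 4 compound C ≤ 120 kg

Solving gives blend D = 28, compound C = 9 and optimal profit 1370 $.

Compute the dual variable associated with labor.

At the optimum: reactor time uses 130 of 130 (binding); labor uses 74 of 90 (slack = 16); feedstock uses 120 of 120 (binding).
Since labor is not tight, its dual is 0.
Dual feasibility on the basic columns requires 4·y_reactor time + 3·y_feedstock = 38, 2·y_reactor time + 4·y_feedstock = 34.
→ y_reactor time = 5 and y_feedstock = 6.
Shadow price of labor = 0.

0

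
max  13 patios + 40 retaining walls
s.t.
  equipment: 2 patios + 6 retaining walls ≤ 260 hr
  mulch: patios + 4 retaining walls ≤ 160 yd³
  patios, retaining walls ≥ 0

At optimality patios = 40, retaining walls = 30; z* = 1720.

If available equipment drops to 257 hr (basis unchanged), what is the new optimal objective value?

Check each constraint at x*: equipment 260/260 (tight); mulch 160/160 (tight).
Dual feasibility on the basic columns requires 2·y_equipment + 1·y_mulch = 13, 6·y_equipment + 4·y_mulch = 40.
Solving: y_equipment = 6, y_mulch = 1.
Δz = y_equipment·Δb = 6 × (-3) = -18, so new z* = 1720 − 18 = 1702.

1702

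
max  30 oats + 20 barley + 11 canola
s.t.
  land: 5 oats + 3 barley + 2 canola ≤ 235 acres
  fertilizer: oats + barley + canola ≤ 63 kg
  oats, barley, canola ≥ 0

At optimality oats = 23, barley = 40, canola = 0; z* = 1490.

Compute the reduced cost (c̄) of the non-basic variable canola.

Both land and fertilizer are binding at x*.
The binding rows give the dual system: 5·y_land + 1·y_fertilizer = 30 and 3·y_land + 1·y_fertilizer = 20.
This yields shadow prices y_land = 5, y_fertilizer = 5.
Reduced cost of canola: c₃ − yᵀa₃ = 11 − (5·2 + 5·1) = 11 − 15 = -4.

-4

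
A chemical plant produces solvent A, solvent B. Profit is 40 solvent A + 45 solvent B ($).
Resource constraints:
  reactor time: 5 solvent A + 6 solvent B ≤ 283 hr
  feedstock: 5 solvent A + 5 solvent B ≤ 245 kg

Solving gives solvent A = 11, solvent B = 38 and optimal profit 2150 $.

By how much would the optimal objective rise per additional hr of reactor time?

5

Check each constraint at x*: reactor time 283/283 (tight); feedstock 245/245 (tight).
Dual feasibility on the basic columns requires 5·y_reactor time + 5·y_feedstock = 40, 6·y_reactor time + 5·y_feedstock = 45.
→ y_reactor time = 5 and y_feedstock = 3.
Shadow price of reactor time = 5.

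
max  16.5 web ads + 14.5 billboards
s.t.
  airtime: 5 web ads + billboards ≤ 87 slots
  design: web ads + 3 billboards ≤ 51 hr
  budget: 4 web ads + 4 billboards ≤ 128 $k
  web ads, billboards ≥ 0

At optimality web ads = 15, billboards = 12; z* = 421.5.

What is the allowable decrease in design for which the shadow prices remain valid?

33.6

Binding constraints: airtime, design. The basis is B = [[5,1],[1,3]] with det 14.
Per unit decrease in design, x* moves by d = (0.0714, -0.3571).
The basis stays optimal until billboards reaches 0; allowable decrease = 33.6 hr.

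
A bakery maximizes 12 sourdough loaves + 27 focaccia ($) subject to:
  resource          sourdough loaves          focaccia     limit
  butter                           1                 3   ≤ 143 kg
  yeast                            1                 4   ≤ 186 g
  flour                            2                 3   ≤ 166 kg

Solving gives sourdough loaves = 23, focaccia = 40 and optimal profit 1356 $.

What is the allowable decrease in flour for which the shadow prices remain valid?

9

Binding constraints: butter, flour. The basis is B = [[1,3],[2,3]] with det -3.
Per unit decrease in flour, x* moves by d = (-1, 0.3333).
The basis stays optimal until yeast becomes binding; allowable decrease = 9 kg.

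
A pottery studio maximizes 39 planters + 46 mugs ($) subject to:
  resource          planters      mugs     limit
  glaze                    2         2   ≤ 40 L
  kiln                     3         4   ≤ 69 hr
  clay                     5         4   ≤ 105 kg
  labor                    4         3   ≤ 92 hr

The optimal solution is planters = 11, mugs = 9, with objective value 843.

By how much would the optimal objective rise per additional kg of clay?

0

Check each constraint at x*: glaze 40/40 (tight); kiln 69/69 (tight); clay 91/105 (slack 14); labor 71/92 (slack 21).
By complementary slackness, y = 0 for the non-binding constraints.
Dual feasibility on the basic columns requires 2·y_glaze + 3·y_kiln = 39, 2·y_glaze + 4·y_kiln = 46.
→ y_glaze = 9 and y_kiln = 7.
Shadow price of clay = 0.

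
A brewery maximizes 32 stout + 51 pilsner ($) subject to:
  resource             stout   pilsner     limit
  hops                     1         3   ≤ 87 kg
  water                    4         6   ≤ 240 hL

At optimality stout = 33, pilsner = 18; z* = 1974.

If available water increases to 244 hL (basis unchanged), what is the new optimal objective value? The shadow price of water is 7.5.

Δb = 4, so new z* = 1974 + (7.5)·(4) = 1974 + 30 = 2004.

2004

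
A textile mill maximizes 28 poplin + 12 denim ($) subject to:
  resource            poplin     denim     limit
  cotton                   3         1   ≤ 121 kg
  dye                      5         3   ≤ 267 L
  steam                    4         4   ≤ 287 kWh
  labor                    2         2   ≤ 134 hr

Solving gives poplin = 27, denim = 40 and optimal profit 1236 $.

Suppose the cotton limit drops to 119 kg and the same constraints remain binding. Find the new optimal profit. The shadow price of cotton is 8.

1220

Δb = -2, so new z* = 1236 + (8)·(-2) = 1236 − 16 = 1220.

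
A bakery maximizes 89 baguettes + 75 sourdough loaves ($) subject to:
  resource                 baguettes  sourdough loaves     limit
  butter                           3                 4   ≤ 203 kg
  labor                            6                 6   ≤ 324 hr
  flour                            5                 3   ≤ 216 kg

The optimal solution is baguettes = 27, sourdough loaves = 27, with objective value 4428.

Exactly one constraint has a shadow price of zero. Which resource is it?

butter: 189/203 (slack 14)
labor: 324/324 (binding)
flour: 216/216 (binding)
By complementary slackness, a constraint with positive slack has shadow price 0 → butter.

butter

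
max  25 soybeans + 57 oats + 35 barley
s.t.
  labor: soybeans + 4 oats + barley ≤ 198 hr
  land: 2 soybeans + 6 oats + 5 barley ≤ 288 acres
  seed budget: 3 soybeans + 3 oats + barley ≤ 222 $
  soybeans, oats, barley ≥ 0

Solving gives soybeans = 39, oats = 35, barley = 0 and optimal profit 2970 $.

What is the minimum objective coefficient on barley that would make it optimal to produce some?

Binding: land and seed budget. Non-binding: labor (19 unused).
Since labor is not tight, its dual is 0.
The binding rows give the dual system: 2·y_land + 3·y_seed budget = 25 and 6·y_land + 3·y_seed budget = 57.
→ y_land = 8 and y_seed budget = 3.
barley enters the basis when its profit ≥ yᵀa₃ = 8·5 + 3·1 = 43.

43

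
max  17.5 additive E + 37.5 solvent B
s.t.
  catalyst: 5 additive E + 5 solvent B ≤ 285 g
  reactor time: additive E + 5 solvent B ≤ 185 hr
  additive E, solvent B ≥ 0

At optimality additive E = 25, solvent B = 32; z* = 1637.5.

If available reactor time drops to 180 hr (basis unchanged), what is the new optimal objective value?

At the optimum: catalyst uses 285 of 285 (binding); reactor time uses 185 of 185 (binding).
From A_Bᵀ y = c: 5·y_catalyst + 1·y_reactor time = 17.5; 5·y_catalyst + 5·y_reactor time = 37.5.
This yields shadow prices y_catalyst = 2.5, y_reactor time = 5.
Δz = y_reactor time·Δb = 5 × (-5) = -25, so new z* = 1637.5 − 25 = 1612.5.

1612.5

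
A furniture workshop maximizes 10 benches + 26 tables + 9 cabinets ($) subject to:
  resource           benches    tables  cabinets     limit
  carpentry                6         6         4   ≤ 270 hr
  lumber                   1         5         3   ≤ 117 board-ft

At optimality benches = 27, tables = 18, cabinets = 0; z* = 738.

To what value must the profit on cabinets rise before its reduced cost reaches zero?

16

Check each constraint at x*: carpentry 270/270 (tight); lumber 117/117 (tight).
The binding rows give the dual system: 6·y_carpentry + 1·y_lumber = 10 and 6·y_carpentry + 5·y_lumber = 26.
Solving: y_carpentry = 1, y_lumber = 4.
cabinets enters the basis when its profit ≥ yᵀa₃ = 1·4 + 4·3 = 16.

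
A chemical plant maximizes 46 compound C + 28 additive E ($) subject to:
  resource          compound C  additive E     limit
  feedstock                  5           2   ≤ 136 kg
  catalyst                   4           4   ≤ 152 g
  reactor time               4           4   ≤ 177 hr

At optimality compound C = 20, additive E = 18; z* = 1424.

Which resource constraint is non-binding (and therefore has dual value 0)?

feedstock: 136/136 (binding)
catalyst: 152/152 (binding)
reactor time: 152/177 (slack 25)
By complementary slackness, a constraint with positive slack has shadow price 0 → reactor time.

reactor time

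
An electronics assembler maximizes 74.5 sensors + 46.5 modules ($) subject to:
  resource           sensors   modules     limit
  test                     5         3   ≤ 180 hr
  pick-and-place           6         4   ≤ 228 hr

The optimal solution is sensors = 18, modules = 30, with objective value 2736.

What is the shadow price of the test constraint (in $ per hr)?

At the optimum: test uses 180 of 180 (binding); pick-and-place uses 228 of 228 (binding).
The binding rows give the dual system: 5·y_test + 6·y_pick-and-place = 74.5 and 3·y_test + 4·y_pick-and-place = 46.5.
Solving: y_test = 9.5, y_pick-and-place = 4.5.
Shadow price of test = 9.5.

9.5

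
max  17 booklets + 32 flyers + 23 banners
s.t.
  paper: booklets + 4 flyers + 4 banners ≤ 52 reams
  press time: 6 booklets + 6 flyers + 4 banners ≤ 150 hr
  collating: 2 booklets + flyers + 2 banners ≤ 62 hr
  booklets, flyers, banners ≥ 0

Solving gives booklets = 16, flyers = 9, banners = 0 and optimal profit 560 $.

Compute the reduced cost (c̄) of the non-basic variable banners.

At the optimum: paper uses 52 of 52 (binding); press time uses 150 of 150 (binding); collating uses 41 of 62 (slack = 21).
By complementary slackness, y = 0 for the non-binding constraint.
Dual feasibility on the basic columns requires 1·y_paper + 6·y_press time = 17, 4·y_paper + 6·y_press time = 32.
This yields shadow prices y_paper = 5, y_press time = 2.
Reduced cost of banners: c₃ − yᵀa₃ = 23 − (5·4 + 2·4) = 23 − 28 = -5.

-5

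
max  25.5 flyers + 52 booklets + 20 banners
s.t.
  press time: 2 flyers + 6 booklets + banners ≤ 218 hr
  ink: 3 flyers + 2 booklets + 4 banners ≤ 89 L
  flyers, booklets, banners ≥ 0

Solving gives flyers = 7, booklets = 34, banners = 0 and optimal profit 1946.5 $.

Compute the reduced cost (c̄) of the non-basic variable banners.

-1.5

Both press time and ink are binding at x*.
From A_Bᵀ y = c: 2·y_press time + 3·y_ink = 25.5; 6·y_press time + 2·y_ink = 52.
Solving: y_press time = 7.5, y_ink = 3.5.
Reduced cost of banners: c₃ − yᵀa₃ = 20 − (7.5·1 + 3.5·4) = 20 − 21.5 = -1.5.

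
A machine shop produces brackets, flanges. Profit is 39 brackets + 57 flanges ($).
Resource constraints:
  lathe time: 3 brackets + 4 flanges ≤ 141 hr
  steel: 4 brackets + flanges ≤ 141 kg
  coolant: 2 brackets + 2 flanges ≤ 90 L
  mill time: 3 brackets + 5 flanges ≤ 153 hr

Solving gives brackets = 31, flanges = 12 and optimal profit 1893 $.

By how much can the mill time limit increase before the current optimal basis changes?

23.25

Binding constraints: lathe time, mill time. The basis is B = [[3,4],[3,5]] with det 3.
Per unit increase in mill time, x* moves by d = (-1.3333, 1).
The basis stays optimal until brackets reaches 0; allowable increase = 23.25 hr.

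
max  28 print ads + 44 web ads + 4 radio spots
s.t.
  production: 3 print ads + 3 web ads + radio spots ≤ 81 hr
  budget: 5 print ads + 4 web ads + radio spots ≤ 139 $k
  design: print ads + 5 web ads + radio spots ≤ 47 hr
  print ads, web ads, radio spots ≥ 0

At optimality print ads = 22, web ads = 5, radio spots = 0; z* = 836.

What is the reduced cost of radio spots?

Check each constraint at x*: production 81/81 (tight); budget 130/139 (slack 9); design 47/47 (tight).
Since budget is not tight, its dual is 0.
The binding rows give the dual system: 3·y_production + 1·y_design = 28 and 3·y_production + 5·y_design = 44.
This yields shadow prices y_production = 8, y_design = 4.
Reduced cost of radio spots: c₃ − yᵀa₃ = 4 − (8·1 + 4·1) = 4 − 12 = -8.

-8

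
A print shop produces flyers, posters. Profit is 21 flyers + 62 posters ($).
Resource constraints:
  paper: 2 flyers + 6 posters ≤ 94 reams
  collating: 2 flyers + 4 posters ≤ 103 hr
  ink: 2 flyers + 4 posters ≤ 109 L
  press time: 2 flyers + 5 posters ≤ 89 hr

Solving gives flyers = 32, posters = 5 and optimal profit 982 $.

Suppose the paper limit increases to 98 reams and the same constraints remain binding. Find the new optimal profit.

Check each constraint at x*: paper 94/94 (tight); collating 84/103 (slack 19); ink 84/109 (slack 25); press time 89/89 (tight).
By complementary slackness, y = 0 for the non-binding constraints.
From A_Bᵀ y = c: 2·y_paper + 2·y_press time = 21; 6·y_paper + 5·y_press time = 62.
Solving: y_paper = 9.5, y_press time = 1.
Δz = y_paper·Δb = 9.5 × (4) = 38, so new z* = 982 + 38 = 1020.

1020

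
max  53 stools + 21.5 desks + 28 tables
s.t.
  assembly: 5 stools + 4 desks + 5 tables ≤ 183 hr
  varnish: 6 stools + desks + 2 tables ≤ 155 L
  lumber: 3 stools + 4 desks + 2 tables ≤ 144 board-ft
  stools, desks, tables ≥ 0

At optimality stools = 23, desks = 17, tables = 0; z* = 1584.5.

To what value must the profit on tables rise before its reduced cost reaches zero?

Check each constraint at x*: assembly 183/183 (tight); varnish 155/155 (tight); lumber 137/144 (slack 7).
By complementary slackness, y = 0 for the non-binding constraint.
From A_Bᵀ y = c: 5·y_assembly + 6·y_varnish = 53; 4·y_assembly + 1·y_varnish = 21.5.
This yields shadow prices y_assembly = 4, y_varnish = 5.5.
tables enters the basis when its profit ≥ yᵀa₃ = 4·5 + 5.5·2 = 31.

31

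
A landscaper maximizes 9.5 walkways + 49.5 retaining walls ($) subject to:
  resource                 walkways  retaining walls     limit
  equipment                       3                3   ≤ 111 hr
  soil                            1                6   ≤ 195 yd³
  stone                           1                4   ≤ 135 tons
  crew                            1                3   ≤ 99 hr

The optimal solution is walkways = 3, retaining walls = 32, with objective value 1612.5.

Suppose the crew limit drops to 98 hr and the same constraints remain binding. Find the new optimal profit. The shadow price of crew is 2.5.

1610

Δb = -1, so new z* = 1612.5 + (2.5)·(-1) = 1612.5 − 2.5 = 1610.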